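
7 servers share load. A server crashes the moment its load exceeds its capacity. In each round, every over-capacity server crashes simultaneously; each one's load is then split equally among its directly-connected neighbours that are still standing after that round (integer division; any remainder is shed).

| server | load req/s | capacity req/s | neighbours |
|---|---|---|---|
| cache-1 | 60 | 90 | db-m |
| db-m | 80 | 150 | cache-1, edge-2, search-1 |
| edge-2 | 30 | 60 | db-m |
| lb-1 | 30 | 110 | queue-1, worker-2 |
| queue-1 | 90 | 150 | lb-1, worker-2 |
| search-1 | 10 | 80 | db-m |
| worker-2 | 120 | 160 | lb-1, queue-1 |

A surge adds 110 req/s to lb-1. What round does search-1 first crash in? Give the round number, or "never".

never

Round 1 — lb-1 at 140 > 110. lb-1 crashes.
  lb-1 sheds 140 req/s to queue-1, worker-2: 70 each.
    queue-1: 90+70 = 160 > 150
    worker-2: 120+70 = 190 > 160
Round 2 — queue-1, worker-2 crash.
  queue-1 sheds 160 req/s: no online neighbours, lost.
  worker-2 sheds 190 req/s: no online neighbours, lost.
No further crashes.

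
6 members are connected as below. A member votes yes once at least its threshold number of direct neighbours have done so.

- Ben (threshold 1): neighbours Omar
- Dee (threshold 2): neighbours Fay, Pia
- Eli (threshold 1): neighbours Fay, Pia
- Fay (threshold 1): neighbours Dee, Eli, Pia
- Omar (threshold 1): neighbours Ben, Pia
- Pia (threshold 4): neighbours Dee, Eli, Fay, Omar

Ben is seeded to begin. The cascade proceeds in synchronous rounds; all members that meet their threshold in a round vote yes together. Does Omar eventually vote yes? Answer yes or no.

Round 1 — Ben votes yes (initial).
Round 2 — checking thresholds:
  Omar: 1 of 2 neighbours ≥ 1, votes yes.
Round 3 — no new yes votes; cascade stops.

yes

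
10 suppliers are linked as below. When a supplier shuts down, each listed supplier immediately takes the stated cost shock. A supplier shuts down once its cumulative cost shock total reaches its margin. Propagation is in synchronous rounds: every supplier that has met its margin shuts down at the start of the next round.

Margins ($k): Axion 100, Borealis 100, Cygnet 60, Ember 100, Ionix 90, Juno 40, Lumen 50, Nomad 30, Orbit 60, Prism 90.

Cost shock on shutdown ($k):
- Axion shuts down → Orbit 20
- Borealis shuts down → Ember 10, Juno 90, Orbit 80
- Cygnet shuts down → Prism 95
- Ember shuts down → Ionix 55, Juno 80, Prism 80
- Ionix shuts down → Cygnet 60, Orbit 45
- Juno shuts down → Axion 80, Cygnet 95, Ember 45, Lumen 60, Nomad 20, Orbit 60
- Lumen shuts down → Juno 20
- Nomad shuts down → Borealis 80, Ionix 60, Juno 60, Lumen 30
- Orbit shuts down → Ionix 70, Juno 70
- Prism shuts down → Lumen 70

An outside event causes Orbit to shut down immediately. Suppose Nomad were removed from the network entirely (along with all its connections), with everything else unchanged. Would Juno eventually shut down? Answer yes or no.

With Nomad removed:
Round 1 — Orbit shuts down (initial).
  Ionix: +70 → 70 < 90
  Juno: +70 → 70 ≥ 40
Round 2 — Juno shuts down.
  Axion: +80 → 80 < 100
  Cygnet: +95 → 95 ≥ 60
  Ember: +45 → 45 < 100
  Lumen: +60 → 60 ≥ 50
Round 3 — Cygnet, Lumen shut down.
  Prism: +95 → 95 ≥ 90
Round 4 — Prism shuts down.
No further shutdowns.

yes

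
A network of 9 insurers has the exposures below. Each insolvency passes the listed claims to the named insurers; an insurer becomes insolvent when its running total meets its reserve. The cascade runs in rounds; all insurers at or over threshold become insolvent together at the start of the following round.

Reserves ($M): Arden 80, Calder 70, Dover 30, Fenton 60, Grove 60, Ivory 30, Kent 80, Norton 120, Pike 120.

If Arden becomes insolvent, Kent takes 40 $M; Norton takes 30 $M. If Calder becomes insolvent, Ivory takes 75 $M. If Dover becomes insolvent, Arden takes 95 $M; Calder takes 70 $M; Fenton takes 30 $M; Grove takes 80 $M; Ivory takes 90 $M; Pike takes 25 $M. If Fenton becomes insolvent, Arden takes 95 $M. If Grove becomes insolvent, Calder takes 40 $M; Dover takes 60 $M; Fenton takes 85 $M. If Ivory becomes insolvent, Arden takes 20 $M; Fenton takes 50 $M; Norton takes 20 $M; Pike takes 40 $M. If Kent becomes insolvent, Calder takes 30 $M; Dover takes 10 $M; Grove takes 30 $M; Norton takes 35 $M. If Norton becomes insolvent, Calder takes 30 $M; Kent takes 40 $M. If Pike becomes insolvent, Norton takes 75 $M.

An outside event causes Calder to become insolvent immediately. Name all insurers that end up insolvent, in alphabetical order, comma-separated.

Round 1 — Calder becomes insolvent (initial).
  Ivory: +75 → 75 ≥ 30
Round 2 — Ivory becomes insolvent.
  Arden: +20 → 20 < 80
  Fenton: +50 → 50 < 60
  Norton: +20 → 20 < 120
  Pike: +40 → 40 < 120
No further insolvencies.

Calder, Ivory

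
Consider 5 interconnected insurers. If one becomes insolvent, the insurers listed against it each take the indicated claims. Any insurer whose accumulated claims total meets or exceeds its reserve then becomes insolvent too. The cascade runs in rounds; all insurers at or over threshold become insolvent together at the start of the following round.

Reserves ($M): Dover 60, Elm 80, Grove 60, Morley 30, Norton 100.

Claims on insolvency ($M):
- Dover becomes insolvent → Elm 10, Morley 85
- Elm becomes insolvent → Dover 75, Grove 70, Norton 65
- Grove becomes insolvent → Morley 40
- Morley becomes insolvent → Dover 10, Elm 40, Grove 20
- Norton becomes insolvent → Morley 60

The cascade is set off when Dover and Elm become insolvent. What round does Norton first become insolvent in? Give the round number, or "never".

never

Round 1 — Dover, Elm become insolvent (initial).
  Grove: +70 → 70 ≥ 60
  Morley: +85 → 85 ≥ 30
  Norton: +65 → 65 < 100
Round 2 — Grove, Morley become insolvent.
No further insolvencies.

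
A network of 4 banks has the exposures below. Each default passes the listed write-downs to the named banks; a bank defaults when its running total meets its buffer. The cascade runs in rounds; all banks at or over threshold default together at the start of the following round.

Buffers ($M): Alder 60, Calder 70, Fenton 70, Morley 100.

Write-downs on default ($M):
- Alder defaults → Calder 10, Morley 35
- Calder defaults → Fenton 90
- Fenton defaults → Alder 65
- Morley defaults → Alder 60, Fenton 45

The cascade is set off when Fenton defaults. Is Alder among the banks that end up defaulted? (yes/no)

Round 1 — Fenton defaults (initial).
  Alder: +65 → 65 ≥ 60
Round 2 — Alder defaults.
  Calder: +10 → 10 < 70
  Morley: +35 → 35 < 100
No further defaults.

yes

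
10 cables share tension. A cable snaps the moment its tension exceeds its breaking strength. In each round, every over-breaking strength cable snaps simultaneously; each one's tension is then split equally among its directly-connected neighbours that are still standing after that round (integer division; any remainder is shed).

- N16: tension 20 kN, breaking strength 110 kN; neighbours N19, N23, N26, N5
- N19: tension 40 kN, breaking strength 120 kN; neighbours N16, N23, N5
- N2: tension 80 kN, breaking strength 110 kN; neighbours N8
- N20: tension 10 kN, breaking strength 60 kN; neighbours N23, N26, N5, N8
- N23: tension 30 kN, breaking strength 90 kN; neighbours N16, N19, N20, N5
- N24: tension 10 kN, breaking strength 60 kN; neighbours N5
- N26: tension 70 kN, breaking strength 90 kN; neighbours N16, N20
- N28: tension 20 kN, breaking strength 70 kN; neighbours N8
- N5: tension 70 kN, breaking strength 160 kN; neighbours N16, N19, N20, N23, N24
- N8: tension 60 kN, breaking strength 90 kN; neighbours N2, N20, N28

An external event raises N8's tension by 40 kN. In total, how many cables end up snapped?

Round 1 — N8 at 100 > 90. N8 snaps.
  N8 sheds 100 kN to N2, N20, N28: 33 each (1 lost).
    N2: 80+33 = 113 > 110
    N20: 10+33 = 43 ≤ 60
    N28: 20+33 = 53 ≤ 70
Round 2 — N2 snaps.
  N2 sheds 113 kN: no online neighbours, lost.
No further breaks.

2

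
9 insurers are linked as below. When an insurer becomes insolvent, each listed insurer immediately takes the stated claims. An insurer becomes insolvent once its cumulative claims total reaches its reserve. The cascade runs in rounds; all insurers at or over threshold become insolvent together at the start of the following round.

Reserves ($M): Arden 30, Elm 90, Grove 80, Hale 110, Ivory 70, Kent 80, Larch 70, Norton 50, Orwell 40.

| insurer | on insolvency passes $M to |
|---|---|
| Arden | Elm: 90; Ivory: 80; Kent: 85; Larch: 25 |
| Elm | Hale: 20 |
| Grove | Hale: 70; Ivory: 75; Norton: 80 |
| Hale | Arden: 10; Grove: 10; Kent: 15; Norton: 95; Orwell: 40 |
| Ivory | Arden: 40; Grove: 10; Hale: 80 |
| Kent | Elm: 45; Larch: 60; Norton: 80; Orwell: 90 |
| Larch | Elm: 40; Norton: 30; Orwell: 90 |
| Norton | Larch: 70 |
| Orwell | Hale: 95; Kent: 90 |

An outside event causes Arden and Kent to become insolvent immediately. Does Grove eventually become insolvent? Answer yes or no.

no

Round 1 — Arden, Kent become insolvent (initial).
  Elm: +90+45 → 135 ≥ 90
  Ivory: +80 → 80 ≥ 70
  Larch: +25+60 → 85 ≥ 70
  Norton: +80 → 80 ≥ 50
  Orwell: +90 → 90 ≥ 40
Round 2 — Elm, Ivory, Larch, Norton, Orwell become insolvent.
  Grove: +10 → 10 < 80
  Hale: +20+80+95 → 195 ≥ 110
Round 3 — Hale becomes insolvent.
  Grove: +10 → 20 < 80
No further insolvencies.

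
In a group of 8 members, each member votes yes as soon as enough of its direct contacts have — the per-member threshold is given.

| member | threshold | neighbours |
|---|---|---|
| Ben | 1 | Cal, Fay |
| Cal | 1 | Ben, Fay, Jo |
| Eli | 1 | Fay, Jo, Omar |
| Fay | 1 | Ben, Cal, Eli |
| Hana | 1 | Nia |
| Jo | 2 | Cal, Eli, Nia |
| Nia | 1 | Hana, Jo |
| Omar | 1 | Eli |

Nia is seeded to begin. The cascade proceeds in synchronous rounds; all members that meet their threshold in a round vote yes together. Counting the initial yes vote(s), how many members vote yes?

2

Round 1 — Nia votes yes (initial).
Round 2 — checking thresholds:
  Hana: 1 of 1 neighbours ≥ 1, votes yes.
  Jo: 1 of 3 neighbours < 2, holds.
Round 3 — no new yes votes; cascade stops.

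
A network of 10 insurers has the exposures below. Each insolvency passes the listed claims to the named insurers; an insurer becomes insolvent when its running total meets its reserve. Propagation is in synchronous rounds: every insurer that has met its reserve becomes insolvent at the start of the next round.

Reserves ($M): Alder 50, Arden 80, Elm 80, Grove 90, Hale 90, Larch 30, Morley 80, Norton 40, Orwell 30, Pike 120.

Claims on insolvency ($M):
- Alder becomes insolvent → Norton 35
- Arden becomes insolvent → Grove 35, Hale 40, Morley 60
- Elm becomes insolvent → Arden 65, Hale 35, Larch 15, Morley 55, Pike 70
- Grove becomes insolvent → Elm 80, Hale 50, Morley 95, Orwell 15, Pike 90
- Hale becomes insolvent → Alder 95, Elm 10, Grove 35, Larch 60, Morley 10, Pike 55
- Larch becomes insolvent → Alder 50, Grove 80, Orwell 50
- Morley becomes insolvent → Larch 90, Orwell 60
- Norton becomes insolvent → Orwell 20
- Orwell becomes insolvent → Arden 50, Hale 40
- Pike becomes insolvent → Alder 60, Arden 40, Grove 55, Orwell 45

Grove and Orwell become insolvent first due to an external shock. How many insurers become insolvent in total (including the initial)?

Round 1 — Grove, Orwell become insolvent (initial).
  Arden: +50 → 50 < 80
  Elm: +80 → 80 ≥ 80
  Hale: +50+40 → 90 ≥ 90
  Morley: +95 → 95 ≥ 80
  Pike: +90 → 90 < 120
Round 2 — Elm, Hale, Morley become insolvent.
  Alder: +95 → 95 ≥ 50
  Arden: +65 → 115 ≥ 80
  Larch: +15+60+90 → 165 ≥ 30
  Pike: +70+55 → 215 ≥ 120
Round 3 — Alder, Arden, Larch, Pike become insolvent.
  Norton: +35 → 35 < 40
No further insolvencies.

9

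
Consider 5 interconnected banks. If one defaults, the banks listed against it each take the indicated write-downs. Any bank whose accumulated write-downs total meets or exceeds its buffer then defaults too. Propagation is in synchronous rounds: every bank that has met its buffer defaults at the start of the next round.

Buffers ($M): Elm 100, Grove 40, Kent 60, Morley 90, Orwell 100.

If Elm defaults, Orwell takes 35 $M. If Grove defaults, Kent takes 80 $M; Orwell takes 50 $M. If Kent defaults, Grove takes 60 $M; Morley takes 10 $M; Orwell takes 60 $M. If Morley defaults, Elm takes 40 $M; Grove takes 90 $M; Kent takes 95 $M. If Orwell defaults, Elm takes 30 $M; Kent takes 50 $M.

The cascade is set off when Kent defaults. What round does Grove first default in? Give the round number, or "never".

Round 1 — Kent defaults (initial).
  Grove: +60 → 60 ≥ 40
  Morley: +10 → 10 < 90
  Orwell: +60 → 60 < 100
Round 2 — Grove defaults.
  Orwell: +50 → 110 ≥ 100
Round 3 — Orwell defaults.
  Elm: +30 → 30 < 100
No further defaults.

2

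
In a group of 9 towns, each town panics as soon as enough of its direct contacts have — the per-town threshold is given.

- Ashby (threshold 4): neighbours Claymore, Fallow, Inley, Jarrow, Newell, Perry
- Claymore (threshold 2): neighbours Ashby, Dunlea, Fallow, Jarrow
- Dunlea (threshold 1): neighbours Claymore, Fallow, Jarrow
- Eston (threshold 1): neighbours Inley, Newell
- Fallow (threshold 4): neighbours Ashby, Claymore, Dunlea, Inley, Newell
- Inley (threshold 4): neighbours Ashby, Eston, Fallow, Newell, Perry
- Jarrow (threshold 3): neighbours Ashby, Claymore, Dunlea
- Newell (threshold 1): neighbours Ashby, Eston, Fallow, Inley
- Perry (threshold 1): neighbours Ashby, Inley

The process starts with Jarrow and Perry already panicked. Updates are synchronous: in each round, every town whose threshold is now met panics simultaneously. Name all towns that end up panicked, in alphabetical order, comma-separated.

Claymore, Dunlea, Jarrow, Perry

Round 1 — Jarrow, Perry panic (initial).
Round 2 — checking thresholds:
  Ashby: 2 of 6 neighbours < 4, holds.
  Claymore: 1 of 4 neighbours < 2, holds.
  Dunlea: 1 of 3 neighbours ≥ 1, panics.
  Inley: 1 of 5 neighbours < 4, holds.
Round 3 — checking thresholds:
  Ashby: 2 of 6 neighbours < 4, holds.
  Claymore: 2 of 4 neighbours ≥ 2, panics.
  Fallow: 1 of 5 neighbours < 4, holds.
  Inley: 1 of 5 neighbours < 4, holds.
Round 4 — no new panics; cascade stops.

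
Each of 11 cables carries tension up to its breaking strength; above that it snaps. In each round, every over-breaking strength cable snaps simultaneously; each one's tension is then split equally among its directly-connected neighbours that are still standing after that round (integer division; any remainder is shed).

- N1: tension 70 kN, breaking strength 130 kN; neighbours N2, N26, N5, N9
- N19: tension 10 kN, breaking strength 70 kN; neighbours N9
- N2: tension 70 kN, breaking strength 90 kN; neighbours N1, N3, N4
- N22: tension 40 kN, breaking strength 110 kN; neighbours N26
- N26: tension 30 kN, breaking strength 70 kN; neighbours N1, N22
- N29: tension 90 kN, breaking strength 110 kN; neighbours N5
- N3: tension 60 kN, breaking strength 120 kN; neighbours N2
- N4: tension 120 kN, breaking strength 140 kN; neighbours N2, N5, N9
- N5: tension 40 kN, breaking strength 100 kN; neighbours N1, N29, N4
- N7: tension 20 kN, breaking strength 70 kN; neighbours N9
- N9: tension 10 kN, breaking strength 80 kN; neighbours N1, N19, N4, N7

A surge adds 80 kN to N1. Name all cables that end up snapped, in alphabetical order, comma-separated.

Round 1 — N1 at 150 > 130. N1 snaps.
  N1 sheds 150 kN to N2, N26, N5, N9: 37 each (2 lost).
    N2: 70+37 = 107 > 90
    N26: 30+37 = 67 ≤ 70
    N5: 40+37 = 77 ≤ 100
    N9: 10+37 = 47 ≤ 80
Round 2 — N2 snaps.
  N2 sheds 107 kN to N3, N4: 53 each (1 lost).
    N3: 60+53 = 113 ≤ 120
    N4: 120+53 = 173 > 140
Round 3 — N4 snaps.
  N4 sheds 173 kN to N5, N9: 86 each (1 lost).
    N5: 77+86 = 163 > 100
    N9: 47+86 = 133 > 80
Round 4 — N5, N9 snap.
  N5 sheds 163 kN to N29: 163 each.
    N29: 90+163 = 253 > 110
  N9 sheds 133 kN to N19, N7: 66 each (1 lost).
    N19: 10+66 = 76 > 70
    N7: 20+66 = 86 > 70
Round 5 — N19, N29, N7 snap.
  N19 sheds 76 kN: no online neighbours, lost.
  N29 sheds 253 kN: no online neighbours, lost.
  N7 sheds 86 kN: no online neighbours, lost.
No further breaks.

N1, N19, N2, N29, N4, N5, N7, N9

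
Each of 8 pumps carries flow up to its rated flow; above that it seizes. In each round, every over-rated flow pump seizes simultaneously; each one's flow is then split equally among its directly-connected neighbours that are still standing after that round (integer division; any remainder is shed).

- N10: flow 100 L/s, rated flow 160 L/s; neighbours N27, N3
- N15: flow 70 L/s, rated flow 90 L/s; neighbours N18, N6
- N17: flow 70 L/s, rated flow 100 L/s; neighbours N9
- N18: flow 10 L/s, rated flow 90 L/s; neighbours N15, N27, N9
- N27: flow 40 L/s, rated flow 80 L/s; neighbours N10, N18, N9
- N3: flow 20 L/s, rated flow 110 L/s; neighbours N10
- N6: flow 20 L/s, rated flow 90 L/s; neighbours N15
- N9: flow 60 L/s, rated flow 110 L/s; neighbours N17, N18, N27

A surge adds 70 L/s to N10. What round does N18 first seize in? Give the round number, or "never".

4

Round 1 — N10 at 170 > 160. N10 seizes.
  N10 sheds 170 L/s to N27, N3: 85 each.
    N27: 40+85 = 125 > 80
    N3: 20+85 = 105 ≤ 110
Round 2 — N27 seizes.
  N27 sheds 125 L/s to N18, N9: 62 each (1 lost).
    N18: 10+62 = 72 ≤ 90
    N9: 60+62 = 122 > 110
Round 3 — N9 seizes.
  N9 sheds 122 L/s to N17, N18: 61 each.
    N17: 70+61 = 131 > 100
    N18: 72+61 = 133 > 90
Round 4 — N17, N18 seize.
  N17 sheds 131 L/s: no online neighbours, lost.
  N18 sheds 133 L/s to N15: 133 each.
    N15: 70+133 = 203 > 90
Round 5 — N15 seizes.
  N15 sheds 203 L/s to N6: 203 each.
    N6: 20+203 = 223 > 90
Round 6 — N6 seizes.
  N6 sheds 223 L/s: no online neighbours, lost.
No further seizures.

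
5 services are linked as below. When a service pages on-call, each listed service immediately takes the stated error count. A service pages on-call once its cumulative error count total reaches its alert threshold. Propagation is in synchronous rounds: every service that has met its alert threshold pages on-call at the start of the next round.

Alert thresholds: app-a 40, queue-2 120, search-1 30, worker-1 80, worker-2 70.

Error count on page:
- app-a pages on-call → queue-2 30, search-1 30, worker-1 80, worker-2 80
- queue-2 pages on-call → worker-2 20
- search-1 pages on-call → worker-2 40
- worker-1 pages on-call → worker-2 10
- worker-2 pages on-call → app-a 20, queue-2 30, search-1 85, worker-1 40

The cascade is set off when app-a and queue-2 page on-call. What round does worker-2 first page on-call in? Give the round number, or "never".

Round 1 — app-a, queue-2 page on-call (initial).
  search-1: +30 → 30 ≥ 30
  worker-1: +80 → 80 ≥ 80
  worker-2: +80+20 → 100 ≥ 70
Round 2 — search-1, worker-1, worker-2 page on-call.
No further pages.

2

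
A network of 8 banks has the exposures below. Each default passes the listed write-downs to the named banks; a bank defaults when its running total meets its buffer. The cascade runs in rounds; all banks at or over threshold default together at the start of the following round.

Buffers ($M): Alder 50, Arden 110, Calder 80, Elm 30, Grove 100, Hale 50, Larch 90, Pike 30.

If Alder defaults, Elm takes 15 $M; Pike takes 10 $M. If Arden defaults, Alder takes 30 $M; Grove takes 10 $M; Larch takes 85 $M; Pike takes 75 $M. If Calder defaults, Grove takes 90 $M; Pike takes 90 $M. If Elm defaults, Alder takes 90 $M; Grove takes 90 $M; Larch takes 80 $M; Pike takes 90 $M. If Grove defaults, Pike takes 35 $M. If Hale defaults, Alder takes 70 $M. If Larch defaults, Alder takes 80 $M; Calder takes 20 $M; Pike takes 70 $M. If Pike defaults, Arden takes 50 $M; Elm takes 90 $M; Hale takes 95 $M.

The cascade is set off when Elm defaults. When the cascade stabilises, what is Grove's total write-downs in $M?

Round 1 — Elm defaults (initial).
  Alder: +90 → 90 ≥ 50
  Grove: +90 → 90 < 100
  Larch: +80 → 80 < 90
  Pike: +90 → 90 ≥ 30
Round 2 — Alder, Pike default.
  Arden: +50 → 50 < 110
  Hale: +95 → 95 ≥ 50
Round 3 — Hale defaults.
No further defaults.

90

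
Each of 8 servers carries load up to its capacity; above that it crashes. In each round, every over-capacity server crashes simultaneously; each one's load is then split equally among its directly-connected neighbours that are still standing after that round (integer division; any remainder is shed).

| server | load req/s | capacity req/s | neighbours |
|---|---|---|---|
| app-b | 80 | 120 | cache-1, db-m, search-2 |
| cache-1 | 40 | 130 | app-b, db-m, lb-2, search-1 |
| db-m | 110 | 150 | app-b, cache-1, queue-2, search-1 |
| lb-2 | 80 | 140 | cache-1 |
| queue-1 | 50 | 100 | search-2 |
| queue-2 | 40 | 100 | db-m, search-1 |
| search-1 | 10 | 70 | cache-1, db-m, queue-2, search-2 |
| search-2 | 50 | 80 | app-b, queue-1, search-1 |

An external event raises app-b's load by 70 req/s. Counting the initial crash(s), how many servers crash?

7

Round 1 — app-b at 150 > 120. app-b crashes.
  app-b sheds 150 req/s to cache-1, db-m, search-2: 50 each.
    cache-1: 40+50 = 90 ≤ 130
    db-m: 110+50 = 160 > 150
    search-2: 50+50 = 100 > 80
Round 2 — db-m, search-2 crash.
  db-m sheds 160 req/s to cache-1, queue-2, search-1: 53 each (1 lost).
    cache-1: 90+53 = 143 > 130
    queue-2: 40+53 = 93 ≤ 100
    search-1: 10+53 = 63 ≤ 70
  search-2 sheds 100 req/s to queue-1, search-1: 50 each.
    queue-1: 50+50 = 100 ≤ 100
    search-1: 63+50 = 113 > 70
Round 3 — cache-1, search-1 crash.
  cache-1 sheds 143 req/s to lb-2: 143 each.
    lb-2: 80+143 = 223 > 140
  search-1 sheds 113 req/s to queue-2: 113 each.
    queue-2: 93+113 = 206 > 100
Round 4 — lb-2, queue-2 crash.
  lb-2 sheds 223 req/s: no online neighbours, lost.
  queue-2 sheds 206 req/s: no online neighbours, lost.
No further crashes.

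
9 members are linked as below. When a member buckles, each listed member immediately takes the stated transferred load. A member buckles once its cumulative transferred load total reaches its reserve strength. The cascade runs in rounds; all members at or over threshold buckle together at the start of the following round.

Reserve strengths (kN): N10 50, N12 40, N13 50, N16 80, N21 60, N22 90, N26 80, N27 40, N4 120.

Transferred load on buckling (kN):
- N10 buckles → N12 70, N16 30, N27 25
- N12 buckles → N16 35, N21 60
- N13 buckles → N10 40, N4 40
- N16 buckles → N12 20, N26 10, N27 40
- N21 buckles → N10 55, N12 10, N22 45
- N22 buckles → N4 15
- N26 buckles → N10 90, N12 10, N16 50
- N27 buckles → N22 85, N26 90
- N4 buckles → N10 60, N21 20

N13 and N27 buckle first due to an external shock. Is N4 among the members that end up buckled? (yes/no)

no

Round 1 — N13, N27 buckle (initial).
  N10: +40 → 40 < 50
  N22: +85 → 85 < 90
  N26: +90 → 90 ≥ 80
  N4: +40 → 40 < 120
Round 2 — N26 buckles.
  N10: +90 → 130 ≥ 50
  N12: +10 → 10 < 40
  N16: +50 → 50 < 80
Round 3 — N10 buckles.
  N12: +70 → 80 ≥ 40
  N16: +30 → 80 ≥ 80
Round 4 — N12, N16 buckle.
  N21: +60 → 60 ≥ 60
Round 5 — N21 buckles.
  N22: +45 → 130 ≥ 90
Round 6 — N22 buckles.
  N4: +15 → 55 < 120
No further bucklings.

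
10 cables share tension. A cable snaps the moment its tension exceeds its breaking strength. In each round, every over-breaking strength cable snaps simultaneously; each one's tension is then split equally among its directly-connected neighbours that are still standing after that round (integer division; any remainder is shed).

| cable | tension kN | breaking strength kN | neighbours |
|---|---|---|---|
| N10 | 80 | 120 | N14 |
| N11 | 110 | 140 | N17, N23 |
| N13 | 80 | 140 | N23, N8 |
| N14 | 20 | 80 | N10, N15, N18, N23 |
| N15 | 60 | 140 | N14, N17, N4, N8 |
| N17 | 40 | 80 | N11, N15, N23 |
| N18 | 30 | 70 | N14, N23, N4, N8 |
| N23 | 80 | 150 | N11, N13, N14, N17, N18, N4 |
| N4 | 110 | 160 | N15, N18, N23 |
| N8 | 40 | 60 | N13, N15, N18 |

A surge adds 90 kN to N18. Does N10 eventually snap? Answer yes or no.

Round 1 — N18 at 120 > 70. N18 snaps.
  N18 sheds 120 kN to N14, N23, N4, N8: 30 each.
    N14: 20+30 = 50 ≤ 80
    N23: 80+30 = 110 ≤ 150
    N4: 110+30 = 140 ≤ 160
    N8: 40+30 = 70 > 60
Round 2 — N8 snaps.
  N8 sheds 70 kN to N13, N15: 35 each.
    N13: 80+35 = 115 ≤ 140
    N15: 60+35 = 95 ≤ 140
No further breaks.

no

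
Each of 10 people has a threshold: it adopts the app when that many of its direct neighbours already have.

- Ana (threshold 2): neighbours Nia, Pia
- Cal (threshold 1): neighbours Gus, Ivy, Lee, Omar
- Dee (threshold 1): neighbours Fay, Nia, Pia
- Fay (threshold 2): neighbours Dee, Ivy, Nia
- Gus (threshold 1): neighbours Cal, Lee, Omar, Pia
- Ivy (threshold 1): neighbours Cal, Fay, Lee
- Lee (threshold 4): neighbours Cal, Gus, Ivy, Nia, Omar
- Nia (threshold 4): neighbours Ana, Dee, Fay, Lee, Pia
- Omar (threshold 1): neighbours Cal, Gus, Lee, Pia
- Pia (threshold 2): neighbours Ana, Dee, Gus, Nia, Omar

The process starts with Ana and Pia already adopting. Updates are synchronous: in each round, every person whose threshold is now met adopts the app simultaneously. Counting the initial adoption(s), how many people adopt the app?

10

Round 1 — Ana, Pia adopt the app (initial).
Round 2 — checking thresholds:
  Dee: 1 of 3 neighbours ≥ 1, adopts the app.
  Gus: 1 of 4 neighbours ≥ 1, adopts the app.
  Nia: 2 of 5 neighbours < 4, below threshold.
  Omar: 1 of 4 neighbours ≥ 1, adopts the app.
Round 3 — checking thresholds:
  Cal: 2 of 4 neighbours ≥ 1, adopts the app.
  Fay: 1 of 3 neighbours < 2, below threshold.
  Lee: 2 of 5 neighbours < 4, below threshold.
  Nia: 3 of 5 neighbours < 4, below threshold.
Round 4 — checking thresholds:
  Fay: 1 of 3 neighbours < 2, below threshold.
  Ivy: 1 of 3 neighbours ≥ 1, adopts the app.
  Lee: 3 of 5 neighbours < 4, below threshold.
  Nia: 3 of 5 neighbours < 4, below threshold.
Round 5 — checking thresholds:
  Fay: 2 of 3 neighbours ≥ 2, adopts the app.
  Lee: 4 of 5 neighbours ≥ 4, adopts the app.
  Nia: 3 of 5 neighbours < 4, below threshold.
Round 6 — checking thresholds:
  Nia: 5 of 5 neighbours ≥ 4, adopts the app.
Round 7 — no new adoptions; cascade stops.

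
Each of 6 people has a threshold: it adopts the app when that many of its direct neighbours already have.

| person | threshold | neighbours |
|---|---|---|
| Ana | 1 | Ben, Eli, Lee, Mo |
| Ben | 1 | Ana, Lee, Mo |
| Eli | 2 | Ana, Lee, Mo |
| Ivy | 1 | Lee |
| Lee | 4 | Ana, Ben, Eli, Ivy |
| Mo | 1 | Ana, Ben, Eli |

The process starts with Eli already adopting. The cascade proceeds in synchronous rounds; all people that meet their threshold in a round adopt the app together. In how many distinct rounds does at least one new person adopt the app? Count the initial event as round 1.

3

Round 1 — Eli adopts the app (initial).
Round 2 — checking thresholds:
  Ana: 1 of 4 neighbours ≥ 1, adopts the app.
  Lee: 1 of 4 neighbours < 4, below threshold.
  Mo: 1 of 3 neighbours ≥ 1, adopts the app.
Round 3 — checking thresholds:
  Ben: 2 of 3 neighbours ≥ 1, adopts the app.
  Lee: 2 of 4 neighbours < 4, below threshold.
Round 4 — no new adoptions; cascade stops.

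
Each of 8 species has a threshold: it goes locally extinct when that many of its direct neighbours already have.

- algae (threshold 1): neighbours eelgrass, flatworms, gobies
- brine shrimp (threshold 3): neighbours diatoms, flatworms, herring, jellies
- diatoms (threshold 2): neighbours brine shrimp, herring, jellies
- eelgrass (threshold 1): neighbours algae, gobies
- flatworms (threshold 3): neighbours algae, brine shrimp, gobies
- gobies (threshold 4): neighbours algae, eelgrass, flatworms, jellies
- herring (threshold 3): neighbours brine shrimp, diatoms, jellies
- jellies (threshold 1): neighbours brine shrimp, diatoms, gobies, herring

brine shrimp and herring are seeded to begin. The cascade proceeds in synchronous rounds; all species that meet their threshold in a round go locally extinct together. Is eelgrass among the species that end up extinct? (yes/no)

Round 1 — brine shrimp, herring go locally extinct (initial).
Round 2 — checking thresholds:
  diatoms: 2 of 3 neighbours ≥ 2, goes locally extinct.
  flatworms: 1 of 3 neighbours < 3, not yet.
  jellies: 2 of 4 neighbours ≥ 1, goes locally extinct.
Round 3 — no new extinctions; cascade stops.

no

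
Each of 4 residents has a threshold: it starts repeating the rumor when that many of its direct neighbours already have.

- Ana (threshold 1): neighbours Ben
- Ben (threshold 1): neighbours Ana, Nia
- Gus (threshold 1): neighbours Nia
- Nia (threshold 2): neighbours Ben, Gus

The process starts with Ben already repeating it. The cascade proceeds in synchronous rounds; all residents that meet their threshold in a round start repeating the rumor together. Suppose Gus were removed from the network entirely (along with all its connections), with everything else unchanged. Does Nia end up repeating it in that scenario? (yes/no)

no

With Gus removed:
Round 1 — Ben starts repeating the rumor (initial).
Round 2 — checking thresholds:
  Ana: 1 of 1 neighbours ≥ 1, starts repeating the rumor.
  Nia: 1 of 1 neighbours < 2, below threshold.
Round 3 — no new spreads; cascade stops.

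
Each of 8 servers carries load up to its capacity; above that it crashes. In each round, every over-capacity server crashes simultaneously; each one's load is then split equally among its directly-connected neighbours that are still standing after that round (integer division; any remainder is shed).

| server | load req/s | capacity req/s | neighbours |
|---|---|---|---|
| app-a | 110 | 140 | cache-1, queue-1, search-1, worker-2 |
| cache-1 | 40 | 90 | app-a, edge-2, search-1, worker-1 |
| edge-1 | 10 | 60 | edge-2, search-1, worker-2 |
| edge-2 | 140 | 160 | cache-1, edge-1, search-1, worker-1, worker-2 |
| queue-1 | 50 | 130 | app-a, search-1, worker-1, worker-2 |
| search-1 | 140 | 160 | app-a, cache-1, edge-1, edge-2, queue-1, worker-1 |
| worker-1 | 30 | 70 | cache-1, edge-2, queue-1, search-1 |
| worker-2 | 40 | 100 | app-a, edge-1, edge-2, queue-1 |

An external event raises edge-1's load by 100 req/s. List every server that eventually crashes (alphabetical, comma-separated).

Round 1 — edge-1 at 110 > 60. edge-1 crashes.
  edge-1 sheds 110 req/s to edge-2, search-1, worker-2: 36 each (2 lost).
    edge-2: 140+36 = 176 > 160
    search-1: 140+36 = 176 > 160
    worker-2: 40+36 = 76 ≤ 100
Round 2 — edge-2, search-1 crash.
  edge-2 sheds 176 req/s to cache-1, worker-1, worker-2: 58 each (2 lost).
    cache-1: 40+58 = 98 > 90
    worker-1: 30+58 = 88 > 70
    worker-2: 76+58 = 134 > 100
  search-1 sheds 176 req/s to app-a, cache-1, queue-1, worker-1: 44 each.
    app-a: 110+44 = 154 > 140
    cache-1: 98+44 = 142 > 90
    queue-1: 50+44 = 94 ≤ 130
    worker-1: 88+44 = 132 > 70
Round 3 — app-a, cache-1, worker-1, worker-2 crash.
  app-a sheds 154 req/s to queue-1: 154 each.
    queue-1: 94+154 = 248 > 130
  cache-1 sheds 142 req/s: no online neighbours, lost.
  worker-1 sheds 132 req/s to queue-1: 132 each.
    queue-1: 248+132 = 380 > 130
  worker-2 sheds 134 req/s to queue-1: 134 each.
    queue-1: 380+134 = 514 > 130
Round 4 — queue-1 crashes.
  queue-1 sheds 514 req/s: no online neighbours, lost.
No further crashes.

app-a, cache-1, edge-1, edge-2, queue-1, search-1, worker-1, worker-2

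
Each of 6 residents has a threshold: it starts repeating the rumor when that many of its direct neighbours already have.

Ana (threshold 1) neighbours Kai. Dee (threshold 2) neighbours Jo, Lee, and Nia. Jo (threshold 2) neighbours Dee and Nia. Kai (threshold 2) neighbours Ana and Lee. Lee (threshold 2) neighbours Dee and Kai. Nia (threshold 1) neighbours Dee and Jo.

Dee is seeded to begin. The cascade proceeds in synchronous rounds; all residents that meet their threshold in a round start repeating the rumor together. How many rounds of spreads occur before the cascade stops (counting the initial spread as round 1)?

3

Round 1 — Dee starts repeating the rumor (initial).
Round 2 — checking thresholds:
  Jo: 1 of 2 neighbours < 2, below threshold.
  Lee: 1 of 2 neighbours < 2, below threshold.
  Nia: 1 of 2 neighbours ≥ 1, starts repeating the rumor.
Round 3 — checking thresholds:
  Jo: 2 of 2 neighbours ≥ 2, starts repeating the rumor.
  Lee: 1 of 2 neighbours < 2, below threshold.
Round 4 — no new spreads; cascade stops.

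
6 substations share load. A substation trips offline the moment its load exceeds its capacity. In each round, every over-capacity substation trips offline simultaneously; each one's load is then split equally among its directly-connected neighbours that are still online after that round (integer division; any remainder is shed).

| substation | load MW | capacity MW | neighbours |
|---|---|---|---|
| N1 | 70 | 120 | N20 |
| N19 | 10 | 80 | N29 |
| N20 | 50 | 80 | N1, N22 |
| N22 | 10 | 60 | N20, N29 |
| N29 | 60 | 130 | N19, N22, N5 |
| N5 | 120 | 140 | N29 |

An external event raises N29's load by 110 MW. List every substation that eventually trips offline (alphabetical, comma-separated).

Round 1 — N29 at 170 > 130. N29 trips offline.
  N29 sheds 170 MW to N19, N22, N5: 56 each (2 lost).
    N19: 10+56 = 66 ≤ 80
    N22: 10+56 = 66 > 60
    N5: 120+56 = 176 > 140
Round 2 — N22, N5 trip offline.
  N22 sheds 66 MW to N20: 66 each.
    N20: 50+66 = 116 > 80
  N5 sheds 176 MW: no online neighbours, lost.
Round 3 — N20 trips offline.
  N20 sheds 116 MW to N1: 116 each.
    N1: 70+116 = 186 > 120
Round 4 — N1 trips offline.
  N1 sheds 186 MW: no online neighbours, lost.
No further trips.

N1, N20, N22, N29, N5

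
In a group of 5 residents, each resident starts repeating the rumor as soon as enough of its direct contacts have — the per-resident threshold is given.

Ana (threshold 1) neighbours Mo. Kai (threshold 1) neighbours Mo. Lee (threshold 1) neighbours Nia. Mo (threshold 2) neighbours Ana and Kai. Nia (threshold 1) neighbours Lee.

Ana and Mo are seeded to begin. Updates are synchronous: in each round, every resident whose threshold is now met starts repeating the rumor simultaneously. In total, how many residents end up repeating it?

3

Round 1 — Ana, Mo start repeating the rumor (initial).
Round 2 — checking thresholds:
  Kai: 1 of 1 neighbours ≥ 1, starts repeating the rumor.
Round 3 — no new spreads; cascade stops.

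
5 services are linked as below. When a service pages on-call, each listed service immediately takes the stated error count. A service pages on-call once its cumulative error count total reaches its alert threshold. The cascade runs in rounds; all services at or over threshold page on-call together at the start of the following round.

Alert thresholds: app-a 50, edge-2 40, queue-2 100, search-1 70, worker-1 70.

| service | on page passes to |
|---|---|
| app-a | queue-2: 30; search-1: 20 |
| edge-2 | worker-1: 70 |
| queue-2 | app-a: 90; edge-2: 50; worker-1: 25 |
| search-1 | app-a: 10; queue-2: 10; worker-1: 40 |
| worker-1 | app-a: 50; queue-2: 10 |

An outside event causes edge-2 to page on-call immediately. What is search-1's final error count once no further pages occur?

20

Round 1 — edge-2 pages on-call (initial).
  worker-1: +70 → 70 ≥ 70
Round 2 — worker-1 pages on-call.
  app-a: +50 → 50 ≥ 50
  queue-2: +10 → 10 < 100
Round 3 — app-a pages on-call.
  queue-2: +30 → 40 < 100
  search-1: +20 → 20 < 70
No further pages.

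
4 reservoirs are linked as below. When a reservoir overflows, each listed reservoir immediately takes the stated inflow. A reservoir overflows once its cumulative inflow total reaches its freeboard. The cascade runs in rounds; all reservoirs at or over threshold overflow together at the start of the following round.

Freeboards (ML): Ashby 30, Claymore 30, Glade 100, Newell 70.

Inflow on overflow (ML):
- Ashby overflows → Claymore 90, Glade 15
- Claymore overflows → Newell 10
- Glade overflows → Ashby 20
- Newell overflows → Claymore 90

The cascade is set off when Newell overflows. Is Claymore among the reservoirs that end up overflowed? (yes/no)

yes

Round 1 — Newell overflows (initial).
  Claymore: +90 → 90 ≥ 30
Round 2 — Claymore overflows.
No further overflows.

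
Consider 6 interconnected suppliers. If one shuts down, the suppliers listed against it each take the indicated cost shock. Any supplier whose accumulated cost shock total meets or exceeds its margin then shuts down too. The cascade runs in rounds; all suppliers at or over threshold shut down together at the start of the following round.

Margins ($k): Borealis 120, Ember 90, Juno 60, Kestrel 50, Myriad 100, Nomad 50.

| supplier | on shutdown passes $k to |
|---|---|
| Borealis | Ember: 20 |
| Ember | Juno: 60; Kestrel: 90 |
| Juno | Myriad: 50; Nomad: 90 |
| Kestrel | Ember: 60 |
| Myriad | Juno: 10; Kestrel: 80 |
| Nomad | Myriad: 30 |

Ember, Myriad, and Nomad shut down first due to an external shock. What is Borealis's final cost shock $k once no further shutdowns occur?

0

Round 1 — Ember, Myriad, Nomad shut down (initial).
  Juno: +60+10 → 70 ≥ 60
  Kestrel: +90+80 → 170 ≥ 50
Round 2 — Juno, Kestrel shut down.
No further shutdowns.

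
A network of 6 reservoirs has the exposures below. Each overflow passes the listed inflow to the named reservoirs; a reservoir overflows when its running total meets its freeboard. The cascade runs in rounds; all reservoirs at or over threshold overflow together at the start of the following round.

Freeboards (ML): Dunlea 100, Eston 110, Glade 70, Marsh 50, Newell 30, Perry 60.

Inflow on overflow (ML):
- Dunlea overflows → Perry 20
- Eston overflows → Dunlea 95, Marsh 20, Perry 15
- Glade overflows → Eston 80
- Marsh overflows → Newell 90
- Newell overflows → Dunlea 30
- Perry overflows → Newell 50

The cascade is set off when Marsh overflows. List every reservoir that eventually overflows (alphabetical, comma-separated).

Round 1 — Marsh overflows (initial).
  Newell: +90 → 90 ≥ 30
Round 2 — Newell overflows.
  Dunlea: +30 → 30 < 100
No further overflows.

Marsh, Newell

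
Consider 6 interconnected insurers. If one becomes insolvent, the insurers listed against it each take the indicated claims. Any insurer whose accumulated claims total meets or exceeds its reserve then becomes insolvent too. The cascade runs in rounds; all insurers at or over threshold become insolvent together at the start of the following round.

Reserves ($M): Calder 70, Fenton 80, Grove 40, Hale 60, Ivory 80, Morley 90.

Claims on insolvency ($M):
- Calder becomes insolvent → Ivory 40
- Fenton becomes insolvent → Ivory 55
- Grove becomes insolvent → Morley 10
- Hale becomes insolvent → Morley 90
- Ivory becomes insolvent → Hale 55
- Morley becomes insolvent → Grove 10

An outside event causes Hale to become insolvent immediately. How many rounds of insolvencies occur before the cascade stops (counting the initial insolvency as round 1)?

2

Round 1 — Hale becomes insolvent (initial).
  Morley: +90 → 90 ≥ 90
Round 2 — Morley becomes insolvent.
  Grove: +10 → 10 < 40
No further insolvencies.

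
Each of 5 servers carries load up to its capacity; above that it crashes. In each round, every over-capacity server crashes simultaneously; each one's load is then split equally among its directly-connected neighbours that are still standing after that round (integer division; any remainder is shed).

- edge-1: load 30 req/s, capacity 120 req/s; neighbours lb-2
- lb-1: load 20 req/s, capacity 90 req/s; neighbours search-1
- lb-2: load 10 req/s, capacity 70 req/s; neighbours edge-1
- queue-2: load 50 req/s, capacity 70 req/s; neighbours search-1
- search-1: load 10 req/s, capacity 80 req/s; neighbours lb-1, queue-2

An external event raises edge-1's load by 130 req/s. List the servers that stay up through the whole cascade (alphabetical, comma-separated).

Round 1 — edge-1 at 160 > 120. edge-1 crashes.
  edge-1 sheds 160 req/s to lb-2: 160 each.
    lb-2: 10+160 = 170 > 70
Round 2 — lb-2 crashes.
  lb-2 sheds 170 req/s: no online neighbours, lost.
No further crashes.

lb-1, queue-2, search-1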